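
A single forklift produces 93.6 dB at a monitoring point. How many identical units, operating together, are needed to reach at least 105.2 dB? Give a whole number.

15

N identical sources give L₁ + 10·log₁₀ N, so require 10·log₁₀ N ≥ 105.2 − 93.6 = 11.6 dB.
N ≥ 10^(11.6/10) = 14.454, so N = 15.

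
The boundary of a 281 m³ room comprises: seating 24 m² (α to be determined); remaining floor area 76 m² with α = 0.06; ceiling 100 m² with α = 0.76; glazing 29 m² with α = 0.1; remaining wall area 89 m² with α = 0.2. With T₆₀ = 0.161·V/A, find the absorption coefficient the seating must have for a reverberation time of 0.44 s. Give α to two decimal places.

Required total absorption A = 0.161·281/0.44 = 102.82 m².
Absorption from the other surfaces = 76·0.06 + 100·0.76 + 29·0.1 + 89·0.2 = 101.26 m², so the seating must supply 1.56 m² over 24 m².
α = 1.56/24 = 0.065.

0.07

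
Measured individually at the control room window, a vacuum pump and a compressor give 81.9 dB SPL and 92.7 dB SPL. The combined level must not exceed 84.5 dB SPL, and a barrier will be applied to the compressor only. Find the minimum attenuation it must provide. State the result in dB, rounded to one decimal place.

Everything except the compressor sums to 10^(81.9/10) = 1.549e+08 in linear terms, 81.90 dB SPL.
The limit corresponds to 10^(84.5/10) = 2.818e+08; subtracting the fixed part leaves 1.270e+08 for the compressor, i.e. 81.04 dB SPL.
So the compressor must be reduced from 92.7 to 81.04 dB SPL: IL = 11.66 dB.

11.7 dB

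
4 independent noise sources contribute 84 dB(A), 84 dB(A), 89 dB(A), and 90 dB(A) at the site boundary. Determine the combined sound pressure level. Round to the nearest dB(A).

94 dB(A)

Incoherent sources combine by intensity addition: L_total = 10·log₁₀(Σ 10^(L_i/10)).
Σ 10^(L/10) = 10^(84/10) + 10^(84/10) + 10^(89/10) + 10^(90/10) = 2.297e+09.
L_total = 10·log₁₀(2.297e+09) = 93.61 dB(A).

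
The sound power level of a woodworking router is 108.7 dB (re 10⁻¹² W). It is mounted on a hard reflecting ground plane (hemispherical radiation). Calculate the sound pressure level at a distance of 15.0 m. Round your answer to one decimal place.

L_p = L_w − 10·log₁₀(2π·r²) with r = 15.0 m.
2π·r² = 1414 m², 10·log₁₀ of that is 31.504 dB.
L_p = 108.7 − 31.504 = 77.20 dB.

77.2 dB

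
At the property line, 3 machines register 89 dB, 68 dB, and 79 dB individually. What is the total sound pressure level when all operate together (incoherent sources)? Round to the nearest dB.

Incoherent sources combine by intensity addition: L_total = 10·log₁₀(Σ 10^(L_i/10)).
Σ 10^(L/10) = 10^(89/10) + 10^(68/10) + 10^(79/10) = 8.801e+08.
L_total = 10·log₁₀(8.801e+08) = 89.45 dB.

89 dB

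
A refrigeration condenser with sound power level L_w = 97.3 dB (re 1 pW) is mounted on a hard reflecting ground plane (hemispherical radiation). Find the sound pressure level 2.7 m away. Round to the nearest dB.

81 dB

The power spreads over a hemisphere of area 2π·r², so L_p = L_w − 10·log₁₀(2π·r²).
2π·r² = 45.8 m², 10·log₁₀ of that is 16.609 dB.
L_p = 97.3 − 16.609 = 80.69 dB.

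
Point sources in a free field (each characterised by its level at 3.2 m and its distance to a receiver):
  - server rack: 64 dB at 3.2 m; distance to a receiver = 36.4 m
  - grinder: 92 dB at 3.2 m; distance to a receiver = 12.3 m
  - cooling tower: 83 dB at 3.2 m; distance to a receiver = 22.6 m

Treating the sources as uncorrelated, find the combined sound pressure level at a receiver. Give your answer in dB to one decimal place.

First find each source's level at the receiver (point-source: −20·log₁₀(r/r_ref)), then combine on an intensity basis.
server rack: 64 − 20·log₁₀(36.4/3.2) = 64 − 21.12 = 42.88 dB.
grinder: 92 − 20·log₁₀(12.3/3.2) = 92 − 11.70 = 80.30 dB.
cooling tower: 83 − 20·log₁₀(22.6/3.2) = 83 − 16.98 = 66.02 dB.
Σ 10^(L/10) = 1.113e+08 → L_total = 10·log₁₀(1.113e+08) = 80.46 dB.

80.5 dB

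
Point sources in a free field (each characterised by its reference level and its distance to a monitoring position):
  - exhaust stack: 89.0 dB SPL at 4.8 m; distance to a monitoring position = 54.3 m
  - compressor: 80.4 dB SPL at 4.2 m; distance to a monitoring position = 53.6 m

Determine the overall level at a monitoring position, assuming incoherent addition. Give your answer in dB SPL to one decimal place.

68.4 dB SPL

Apply inverse-square spreading to bring every level to the receiver, then sum 10^(L/10).
exhaust stack: 89.0 − 20·log₁₀(54.3/4.8) = 89.0 − 21.07 = 67.93 dB SPL.
compressor: 80.4 − 20·log₁₀(53.6/4.2) = 80.4 − 22.12 = 58.28 dB SPL.
Σ 10^(L/10) = 6.880e+06 → L_total = 10·log₁₀(6.880e+06) = 68.38 dB SPL.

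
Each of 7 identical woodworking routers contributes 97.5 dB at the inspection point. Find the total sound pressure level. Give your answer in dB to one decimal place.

With 7 equal, uncorrelated contributions the intensity is 7× that of one unit, giving a rise of 10·log₁₀ 7.
L_total = 97.5 + 10·log₁₀(7) = 97.5 + 8.451 = 105.95 dB.

106.0 dB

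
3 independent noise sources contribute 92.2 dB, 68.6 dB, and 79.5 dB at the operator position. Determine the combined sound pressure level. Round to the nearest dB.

92 dB

Incoherent sources combine by intensity addition: L_total = 10·log₁₀(Σ 10^(L_i/10)).
Σ 10^(L/10) = 10^(92.2/10) + 10^(68.6/10) + 10^(79.5/10) = 1.756e+09.
L_total = 10·log₁₀(1.756e+09) = 92.45 dB.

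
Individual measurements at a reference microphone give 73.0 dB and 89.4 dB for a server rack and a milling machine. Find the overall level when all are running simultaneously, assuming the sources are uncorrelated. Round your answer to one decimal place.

89.5 dB

For uncorrelated sources the intensities add, so convert each level to linear form, sum, and take 10·log₁₀ of the total.
Σ 10^(L/10) = 10^(73.0/10) + 10^(89.4/10) = 8.909e+08.
L_total = 10·log₁₀(8.909e+08) = 89.50 dB.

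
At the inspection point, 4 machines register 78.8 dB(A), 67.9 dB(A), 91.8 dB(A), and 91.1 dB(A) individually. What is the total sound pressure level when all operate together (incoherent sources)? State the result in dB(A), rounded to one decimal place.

94.6 dB(A)

Incoherent sources combine by intensity addition: L_total = 10·log₁₀(Σ 10^(L_i/10)).
Σ 10^(L/10) = 10^(78.8/10) + 10^(67.9/10) + 10^(91.8/10) + 10^(91.1/10) = 2.884e+09.
L_total = 10·log₁₀(2.884e+09) = 94.60 dB(A).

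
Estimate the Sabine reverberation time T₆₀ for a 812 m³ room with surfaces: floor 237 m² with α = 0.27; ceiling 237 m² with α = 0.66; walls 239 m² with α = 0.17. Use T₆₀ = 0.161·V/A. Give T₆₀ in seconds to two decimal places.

Summing Sᵢαᵢ: 237·0.27 + 237·0.66 + 239·0.17 = 261.04 m².
T₆₀ = 0.161·V/A = 0.161·812/261.04 = 0.501 s.

0.50 s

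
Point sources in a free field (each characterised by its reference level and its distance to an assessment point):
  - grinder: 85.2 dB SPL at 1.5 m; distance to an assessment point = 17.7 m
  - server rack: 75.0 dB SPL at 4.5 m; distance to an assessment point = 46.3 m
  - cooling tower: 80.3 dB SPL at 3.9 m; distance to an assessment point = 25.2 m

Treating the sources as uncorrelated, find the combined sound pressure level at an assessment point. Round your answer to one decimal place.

Apply inverse-square spreading to bring every level to the receiver, then sum 10^(L/10).
grinder: 85.2 − 20·log₁₀(17.7/1.5) = 85.2 − 21.44 = 63.76 dB SPL.
server rack: 75.0 − 20·log₁₀(46.3/4.5) = 75.0 − 20.25 = 54.75 dB SPL.
cooling tower: 80.3 − 20·log₁₀(25.2/3.9) = 80.3 − 16.21 = 64.09 dB SPL.
Σ 10^(L/10) = 5.243e+06 → L_total = 10·log₁₀(5.243e+06) = 67.20 dB SPL.

67.2 dB SPL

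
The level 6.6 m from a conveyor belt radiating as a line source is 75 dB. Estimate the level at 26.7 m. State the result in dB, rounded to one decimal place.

For a line source, L₂ = L₁ − 10·log₁₀(r₂/r₁).
L₂ = 75 − 10·log₁₀(26.7/6.6) = 75 − 6.070 = 68.93 dB.

68.9 dB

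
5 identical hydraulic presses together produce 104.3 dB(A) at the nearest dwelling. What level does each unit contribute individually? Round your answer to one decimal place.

97.3 dB(A)

For N identical incoherent sources L_total = L₁ + 10·log₁₀ N, so L₁ = 104.3 − 10·log₁₀(5) = 104.3 − 6.990.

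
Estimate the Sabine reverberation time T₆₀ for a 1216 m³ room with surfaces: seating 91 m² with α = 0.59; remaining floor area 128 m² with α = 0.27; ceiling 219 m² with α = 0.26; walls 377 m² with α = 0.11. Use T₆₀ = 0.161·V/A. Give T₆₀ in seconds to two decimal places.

Total absorption A = 91·0.59 + 128·0.27 + 219·0.26 + 377·0.11 = 186.66 m² sabins.
T₆₀ = 0.161·V/A = 0.161·1216/186.66 = 1.049 s.

1.05 s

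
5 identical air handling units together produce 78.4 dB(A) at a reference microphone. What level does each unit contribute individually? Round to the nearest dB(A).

For N identical incoherent sources L_total = L₁ + 10·log₁₀ N, so L₁ = 78.4 − 10·log₁₀(5) = 78.4 − 6.990.

71 dB(A)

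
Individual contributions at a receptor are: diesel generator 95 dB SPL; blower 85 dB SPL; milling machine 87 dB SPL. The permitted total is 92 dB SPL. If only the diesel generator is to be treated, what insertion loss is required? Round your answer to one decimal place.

Everything except the diesel generator sums to 10^(85/10) + 10^(87/10) = 8.174e+08 in linear terms, 89.12 dB SPL.
The limit corresponds to 10^(92/10) = 1.585e+09; subtracting the fixed part leaves 7.675e+08 for the diesel generator, i.e. 88.85 dB SPL.
So the diesel generator must be reduced from 95 to 88.85 dB SPL: IL = 6.15 dB.

6.1 dB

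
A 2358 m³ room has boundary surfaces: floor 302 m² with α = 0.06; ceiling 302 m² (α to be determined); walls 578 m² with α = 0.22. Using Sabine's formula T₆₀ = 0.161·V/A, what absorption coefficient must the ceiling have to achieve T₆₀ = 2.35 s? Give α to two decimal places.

A = 0.161·V/T₆₀ = 0.161·2358/2.35 = 161.55 m² sabins.
Absorption from the other surfaces = 302·0.06 + 578·0.22 = 145.28 m², so the ceiling must supply 16.27 m² over 302 m².
α = 16.27/302 = 0.054.

0.05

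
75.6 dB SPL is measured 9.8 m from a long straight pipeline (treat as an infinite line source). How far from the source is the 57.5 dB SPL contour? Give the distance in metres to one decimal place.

632.7 m

The 18.1 dB drop corresponds to a distance ratio of 10^(18.1/10) for a line source.
r₂ = 9.8·10^((75.6−57.5)/10) = 9.8·10^(18.1/10) = 632.74 m.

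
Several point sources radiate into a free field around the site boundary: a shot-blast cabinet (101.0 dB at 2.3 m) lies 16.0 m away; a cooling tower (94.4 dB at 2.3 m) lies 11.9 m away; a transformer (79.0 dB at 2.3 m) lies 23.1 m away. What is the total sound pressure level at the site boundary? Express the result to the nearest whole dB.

86 dB

Propagate each source to the receiver with L = L_ref − 20·log₁₀(r/r_ref), then add intensities.
shot-blast cabinet: 101.0 − 20·log₁₀(16.0/2.3) = 101.0 − 16.85 = 84.15 dB.
cooling tower: 94.4 − 20·log₁₀(11.9/2.3) = 94.4 − 14.28 = 80.12 dB.
transformer: 79.0 − 20·log₁₀(23.1/2.3) = 79.0 − 20.04 = 58.96 dB.
Σ 10^(L/10) = 3.638e+08 → L_total = 10·log₁₀(3.638e+08) = 85.61 dB.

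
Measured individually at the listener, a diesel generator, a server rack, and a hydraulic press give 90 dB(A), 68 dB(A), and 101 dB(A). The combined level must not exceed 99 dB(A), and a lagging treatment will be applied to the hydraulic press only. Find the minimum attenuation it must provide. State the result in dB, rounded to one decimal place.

2.6 dB

Everything except the hydraulic press sums to 10^(90/10) + 10^(68/10) = 1.006e+09 in linear terms, 90.03 dB(A).
To meet 99 dB(A) overall, the treated hydraulic press may contribute at most 10^(99/10) − 1.006e+09 = 6.937e+09, i.e. 98.41 dB(A).
Required insertion loss = 101 − 98.41 = 2.59 dB.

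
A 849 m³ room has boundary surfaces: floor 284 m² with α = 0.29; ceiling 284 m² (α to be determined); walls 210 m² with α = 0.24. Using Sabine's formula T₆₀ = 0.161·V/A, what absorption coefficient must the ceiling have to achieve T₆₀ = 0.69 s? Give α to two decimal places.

From T₆₀ = 0.161·V/A, the target T₆₀ = 0.69 s needs A = 0.161·849/0.69 = 198.10 m².
Absorption from the other surfaces = 284·0.29 + 210·0.24 = 132.76 m², so the ceiling must supply 65.34 m² over 284 m².
α = 65.34/284 = 0.230.

0.23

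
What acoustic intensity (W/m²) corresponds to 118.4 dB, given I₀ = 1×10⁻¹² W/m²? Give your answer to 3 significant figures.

L = 10·log₁₀(I/I₀) ⇒ I = I₀·10^(L/10) = 10⁻¹² × 10^11.84.

0.692 W/m²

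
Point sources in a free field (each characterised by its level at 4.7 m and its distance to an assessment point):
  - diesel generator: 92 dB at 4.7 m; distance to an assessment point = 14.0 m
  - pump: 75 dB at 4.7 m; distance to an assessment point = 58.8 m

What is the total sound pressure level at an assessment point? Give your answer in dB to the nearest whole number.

83 dB

First find each source's level at the receiver (point-source: −20·log₁₀(r/r_ref)), then combine on an intensity basis.
diesel generator: 92 − 20·log₁₀(14.0/4.7) = 92 − 9.48 = 82.52 dB.
pump: 75 − 20·log₁₀(58.8/4.7) = 75 − 21.95 = 53.05 dB.
Σ 10^(L/10) = 1.788e+08 → L_total = 10·log₁₀(1.788e+08) = 82.52 dB.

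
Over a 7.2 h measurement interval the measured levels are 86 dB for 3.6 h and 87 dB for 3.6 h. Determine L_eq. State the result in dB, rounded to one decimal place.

86.5 dB

The energy average is taken in the linear domain: L_eq = 10·log₁₀[(Σ tᵢ·10^(Lᵢ/10))/T], T = 7.2 h.
Σ tᵢ·10^(Lᵢ/10) = 3.6·10^(86/10) + 3.6·10^(87/10) = 3.237e+09.
L_eq = 10·log₁₀(3.237e+09/7.2) = 86.53 dB.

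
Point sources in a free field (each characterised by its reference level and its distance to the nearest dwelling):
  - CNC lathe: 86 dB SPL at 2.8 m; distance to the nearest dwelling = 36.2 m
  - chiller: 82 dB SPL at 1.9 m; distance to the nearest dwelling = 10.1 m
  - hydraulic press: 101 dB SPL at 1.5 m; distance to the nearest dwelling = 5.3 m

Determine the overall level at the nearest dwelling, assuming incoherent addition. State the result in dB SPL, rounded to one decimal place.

Propagate each source to the receiver with L = L_ref − 20·log₁₀(r/r_ref), then add intensities.
CNC lathe: 86 − 20·log₁₀(36.2/2.8) = 86 − 22.23 = 63.77 dB SPL.
chiller: 82 − 20·log₁₀(10.1/1.9) = 82 − 14.51 = 67.49 dB SPL.
hydraulic press: 101 − 20·log₁₀(5.3/1.5) = 101 − 10.96 = 90.04 dB SPL.
Σ 10^(L/10) = 1.016e+09 → L_total = 10·log₁₀(1.016e+09) = 90.07 dB SPL.

90.1 dB SPL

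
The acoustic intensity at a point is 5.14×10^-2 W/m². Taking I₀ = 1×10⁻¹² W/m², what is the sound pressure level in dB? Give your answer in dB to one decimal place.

Dividing by I₀ shifts the exponent by 12: I/I₀ = 5.14×10^10.
L = 10·(0.7110 + 10) = 107.11 dB.

107.1 dB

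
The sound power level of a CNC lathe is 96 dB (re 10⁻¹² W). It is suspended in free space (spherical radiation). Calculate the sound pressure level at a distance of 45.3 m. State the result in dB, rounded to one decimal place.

L_p = L_w − 10·log₁₀(4π·r²) with r = 45.3 m.
4π·r² = 2.579e+04 m², 10·log₁₀ of that is 44.114 dB.
L_p = 96 − 44.114 = 51.89 dB.

51.9 dB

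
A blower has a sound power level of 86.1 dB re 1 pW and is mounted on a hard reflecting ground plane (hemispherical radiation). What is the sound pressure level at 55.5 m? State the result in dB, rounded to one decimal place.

L_p = L_w − 10·log₁₀(2π·r²) with r = 55.5 m.
2π·r² = 1.935e+04 m², 10·log₁₀ of that is 42.868 dB.
L_p = 86.1 − 42.868 = 43.23 dB.

43.2 dB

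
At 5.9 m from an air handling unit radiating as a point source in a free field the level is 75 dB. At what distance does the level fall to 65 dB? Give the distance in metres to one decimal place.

18.7 m

Point-source spreading drops the level by 20·log₁₀(r₂/r₁); inverting, r₂/r₁ = 10^(ΔL/20).
r₂ = 5.9·10^((75−65)/20) = 5.9·10^(10.0/20) = 18.66 m.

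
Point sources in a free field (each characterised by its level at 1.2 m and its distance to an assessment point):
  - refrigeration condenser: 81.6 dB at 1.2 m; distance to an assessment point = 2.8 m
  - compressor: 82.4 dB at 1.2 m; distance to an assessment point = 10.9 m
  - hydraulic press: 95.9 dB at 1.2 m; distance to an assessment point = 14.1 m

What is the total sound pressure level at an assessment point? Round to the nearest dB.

First find each source's level at the receiver (point-source: −20·log₁₀(r/r_ref)), then combine on an intensity basis.
refrigeration condenser: 81.6 − 20·log₁₀(2.8/1.2) = 81.6 − 7.36 = 74.24 dB.
compressor: 82.4 − 20·log₁₀(10.9/1.2) = 82.4 − 19.16 = 63.24 dB.
hydraulic press: 95.9 − 20·log₁₀(14.1/1.2) = 95.9 − 21.40 = 74.50 dB.
Σ 10^(L/10) = 5.683e+07 → L_total = 10·log₁₀(5.683e+07) = 77.55 dB.

78 dB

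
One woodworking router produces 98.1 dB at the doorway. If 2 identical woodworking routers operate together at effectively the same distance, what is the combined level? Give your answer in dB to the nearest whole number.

N identical incoherent sources raise the level by 10·log₁₀ N.
L_total = 98.1 + 10·log₁₀(2) = 98.1 + 3.010 = 101.11 dB.

101 dB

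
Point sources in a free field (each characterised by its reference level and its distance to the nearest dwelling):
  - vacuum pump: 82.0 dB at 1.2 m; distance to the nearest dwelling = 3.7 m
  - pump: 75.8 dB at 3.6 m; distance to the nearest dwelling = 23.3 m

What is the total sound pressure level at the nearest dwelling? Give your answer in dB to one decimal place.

First find each source's level at the receiver (point-source: −20·log₁₀(r/r_ref)), then combine on an intensity basis.
vacuum pump: 82.0 − 20·log₁₀(3.7/1.2) = 82.0 − 9.78 = 72.22 dB.
pump: 75.8 − 20·log₁₀(23.3/3.6) = 75.8 − 16.22 = 59.58 dB.
Σ 10^(L/10) = 1.758e+07 → L_total = 10·log₁₀(1.758e+07) = 72.45 dB.

72.4 dB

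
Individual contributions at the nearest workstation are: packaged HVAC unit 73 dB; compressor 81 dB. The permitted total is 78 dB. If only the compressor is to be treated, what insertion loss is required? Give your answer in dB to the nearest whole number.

5 dB

Fixed contribution from the other source: Σ 10^(L/10) = 10^(73/10) = 1.995e+07 (73.00 dB).
The limit corresponds to 10^(78/10) = 6.310e+07; subtracting the fixed part leaves 4.314e+07 for the compressor, i.e. 76.35 dB.
So the compressor must be reduced from 81 to 76.35 dB: IL = 4.65 dB.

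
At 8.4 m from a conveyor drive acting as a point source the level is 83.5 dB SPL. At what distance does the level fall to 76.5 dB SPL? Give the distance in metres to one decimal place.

The 7.0 dB drop corresponds to a distance ratio of 10^(7.0/20) for a point source.
r₂ = 8.4·10^((83.5−76.5)/20) = 8.4·10^(7.0/20) = 18.81 m.

18.8 m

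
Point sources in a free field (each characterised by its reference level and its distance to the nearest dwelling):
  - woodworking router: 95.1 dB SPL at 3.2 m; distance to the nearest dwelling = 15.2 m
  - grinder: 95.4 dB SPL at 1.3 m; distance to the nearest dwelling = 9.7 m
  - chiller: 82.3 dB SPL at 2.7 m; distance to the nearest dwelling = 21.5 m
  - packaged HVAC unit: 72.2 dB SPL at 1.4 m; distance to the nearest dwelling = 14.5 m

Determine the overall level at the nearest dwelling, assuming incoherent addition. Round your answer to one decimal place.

83.2 dB SPL

Propagate each source to the receiver with L = L_ref − 20·log₁₀(r/r_ref), then add intensities.
woodworking router: 95.1 − 20·log₁₀(15.2/3.2) = 95.1 − 13.53 = 81.57 dB SPL.
grinder: 95.4 − 20·log₁₀(9.7/1.3) = 95.4 − 17.46 = 77.94 dB SPL.
chiller: 82.3 − 20·log₁₀(21.5/2.7) = 82.3 − 18.02 = 64.28 dB SPL.
packaged HVAC unit: 72.2 − 20·log₁₀(14.5/1.4) = 72.2 − 20.30 = 51.90 dB SPL.
Σ 10^(L/10) = 2.085e+08 → L_total = 10·log₁₀(2.085e+08) = 83.19 dB SPL.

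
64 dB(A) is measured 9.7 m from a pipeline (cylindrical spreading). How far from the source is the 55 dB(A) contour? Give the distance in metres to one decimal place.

Line-source spreading drops the level by 10·log₁₀(r₂/r₁); inverting, r₂/r₁ = 10^(ΔL/10).
r₂ = 9.7·10^((64−55)/10) = 9.7·10^(9.0/10) = 77.05 m.

77.0 m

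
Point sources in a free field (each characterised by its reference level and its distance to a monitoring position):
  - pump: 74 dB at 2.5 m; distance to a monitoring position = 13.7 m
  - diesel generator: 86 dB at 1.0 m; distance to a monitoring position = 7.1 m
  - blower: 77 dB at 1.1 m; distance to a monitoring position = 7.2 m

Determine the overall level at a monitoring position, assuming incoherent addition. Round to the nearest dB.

70 dB

First find each source's level at the receiver (point-source: −20·log₁₀(r/r_ref)), then combine on an intensity basis.
pump: 74 − 20·log₁₀(13.7/2.5) = 74 − 14.78 = 59.22 dB.
diesel generator: 86 − 20·log₁₀(7.1/1.0) = 86 − 17.03 = 68.97 dB.
blower: 77 − 20·log₁₀(7.2/1.1) = 77 − 16.32 = 60.68 dB.
Σ 10^(L/10) = 9.904e+06 → L_total = 10·log₁₀(9.904e+06) = 69.96 dB.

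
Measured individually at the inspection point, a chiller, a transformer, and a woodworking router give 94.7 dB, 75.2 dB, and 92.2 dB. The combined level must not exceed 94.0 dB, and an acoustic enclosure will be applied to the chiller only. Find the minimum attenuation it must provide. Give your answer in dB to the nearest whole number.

6 dB

The untreated sources together contribute 10^(75.2/10) + 10^(92.2/10) = 1.693e+09, i.e. 92.29 dB.
To meet 94.0 dB overall, the treated chiller may contribute at most 10^(94.0/10) − 1.693e+09 = 8.192e+08, i.e. 89.13 dB.
Required insertion loss = 94.7 − 89.13 = 5.57 dB.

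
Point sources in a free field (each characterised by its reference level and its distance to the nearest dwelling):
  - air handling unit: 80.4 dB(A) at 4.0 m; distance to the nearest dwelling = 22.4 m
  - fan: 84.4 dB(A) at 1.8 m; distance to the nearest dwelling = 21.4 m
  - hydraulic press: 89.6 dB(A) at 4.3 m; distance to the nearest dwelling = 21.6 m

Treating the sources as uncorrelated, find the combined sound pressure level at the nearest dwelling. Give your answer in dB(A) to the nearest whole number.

First find each source's level at the receiver (point-source: −20·log₁₀(r/r_ref)), then combine on an intensity basis.
air handling unit: 80.4 − 20·log₁₀(22.4/4.0) = 80.4 − 14.96 = 65.44 dB(A).
fan: 84.4 − 20·log₁₀(21.4/1.8) = 84.4 − 21.50 = 62.90 dB(A).
hydraulic press: 89.6 − 20·log₁₀(21.6/4.3) = 89.6 − 14.02 = 75.58 dB(A).
Σ 10^(L/10) = 4.159e+07 → L_total = 10·log₁₀(4.159e+07) = 76.19 dB(A).

76 dB(A)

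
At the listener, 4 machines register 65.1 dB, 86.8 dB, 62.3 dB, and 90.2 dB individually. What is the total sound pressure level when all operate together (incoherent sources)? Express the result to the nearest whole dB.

92 dB

Incoherent sources combine by intensity addition: L_total = 10·log₁₀(Σ 10^(L_i/10)).
Σ 10^(L/10) = 10^(65.1/10) + 10^(86.8/10) + 10^(62.3/10) + 10^(90.2/10) = 1.531e+09.
L_total = 10·log₁₀(1.531e+09) = 91.85 dB.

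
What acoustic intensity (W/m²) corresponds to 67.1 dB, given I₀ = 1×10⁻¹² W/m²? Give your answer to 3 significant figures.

L = 10·log₁₀(I/I₀) ⇒ I = I₀·10^(L/10) = 10⁻¹² × 10^6.71.

5.13e-06 W/m²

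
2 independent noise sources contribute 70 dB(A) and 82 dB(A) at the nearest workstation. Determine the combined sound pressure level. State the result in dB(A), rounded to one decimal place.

82.3 dB(A)

For uncorrelated sources the intensities add, so convert each level to linear form, sum, and take 10·log₁₀ of the total.
Σ 10^(L/10) = 10^(70/10) + 10^(82/10) = 1.685e+08.
L_total = 10·log₁₀(1.685e+08) = 82.27 dB(A).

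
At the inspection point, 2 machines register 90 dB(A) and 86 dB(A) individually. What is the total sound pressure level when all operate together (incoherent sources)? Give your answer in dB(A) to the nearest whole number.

91 dB(A)

For uncorrelated sources the intensities add, so convert each level to linear form, sum, and take 10·log₁₀ of the total.
Σ 10^(L/10) = 10^(90/10) + 10^(86/10) = 1.398e+09.
L_total = 10·log₁₀(1.398e+09) = 91.46 dB(A).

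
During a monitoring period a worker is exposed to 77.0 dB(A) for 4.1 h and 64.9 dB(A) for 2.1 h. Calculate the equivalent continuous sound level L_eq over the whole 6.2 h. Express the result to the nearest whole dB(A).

Weight each interval's intensity by its duration and average over T = 6.2 h:
Σ tᵢ·10^(Lᵢ/10) = 4.1·10^(77.0/10) + 2.1·10^(64.9/10) = 2.120e+08.
L_eq = 10·log₁₀(2.120e+08/6.2) = 75.34 dB(A).

75 dB(A)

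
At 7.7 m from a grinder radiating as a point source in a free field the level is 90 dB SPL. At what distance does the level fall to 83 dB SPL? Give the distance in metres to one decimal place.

17.2 m

The 7.0 dB drop corresponds to a distance ratio of 10^(7.0/20) for a point source.
r₂ = 7.7·10^((90−83)/20) = 7.7·10^(7.0/20) = 17.24 m.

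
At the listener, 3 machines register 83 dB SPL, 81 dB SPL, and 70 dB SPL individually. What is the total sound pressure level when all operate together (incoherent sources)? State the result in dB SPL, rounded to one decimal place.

85.3 dB SPL

Incoherent sources combine by intensity addition: L_total = 10·log₁₀(Σ 10^(L_i/10)).
Σ 10^(L/10) = 10^(83/10) + 10^(81/10) + 10^(70/10) = 3.354e+08.
L_total = 10·log₁₀(3.354e+08) = 85.26 dB SPL.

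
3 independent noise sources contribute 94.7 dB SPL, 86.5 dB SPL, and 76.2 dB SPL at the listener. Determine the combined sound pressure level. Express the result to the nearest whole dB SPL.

Incoherent sources combine by intensity addition: L_total = 10·log₁₀(Σ 10^(L_i/10)).
Σ 10^(L/10) = 10^(94.7/10) + 10^(86.5/10) + 10^(76.2/10) = 3.440e+09.
L_total = 10·log₁₀(3.440e+09) = 95.37 dB SPL.

95 dB SPL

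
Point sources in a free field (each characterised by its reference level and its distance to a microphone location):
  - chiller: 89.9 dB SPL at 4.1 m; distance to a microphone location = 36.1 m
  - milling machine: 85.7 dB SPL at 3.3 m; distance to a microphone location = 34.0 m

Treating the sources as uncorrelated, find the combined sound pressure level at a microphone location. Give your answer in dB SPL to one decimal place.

Propagate each source to the receiver with L = L_ref − 20·log₁₀(r/r_ref), then add intensities.
chiller: 89.9 − 20·log₁₀(36.1/4.1) = 89.9 − 18.89 = 71.01 dB SPL.
milling machine: 85.7 − 20·log₁₀(34.0/3.3) = 85.7 − 20.26 = 65.44 dB SPL.
Σ 10^(L/10) = 1.611e+07 → L_total = 10·log₁₀(1.611e+07) = 72.07 dB SPL.

72.1 dB SPL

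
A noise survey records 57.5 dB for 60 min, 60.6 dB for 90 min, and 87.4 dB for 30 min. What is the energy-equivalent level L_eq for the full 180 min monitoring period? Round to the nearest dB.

80 dB

L_eq = 10·log₁₀[(1/T)·Σ tᵢ·10^(Lᵢ/10)] with T = 180 min.
Σ tᵢ·10^(Lᵢ/10) = 60·10^(57.5/10) + 90·10^(60.6/10) + 30·10^(87.4/10) = 1.662e+10.
L_eq = 10·log₁₀(1.662e+10/180) = 79.65 dB.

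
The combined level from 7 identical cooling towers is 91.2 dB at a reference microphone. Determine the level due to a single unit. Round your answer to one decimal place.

82.7 dB

7 equal contributions raise the level by 10·log₁₀ 7 = 8.451 dB, so each unit alone gives 91.2 − 8.451.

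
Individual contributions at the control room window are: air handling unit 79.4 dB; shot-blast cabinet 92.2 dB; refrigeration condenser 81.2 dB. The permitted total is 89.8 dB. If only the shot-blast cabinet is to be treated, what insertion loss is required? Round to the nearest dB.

4 dB

Fixed contribution from the other sources: Σ 10^(L/10) = 10^(79.4/10) + 10^(81.2/10) = 2.189e+08 (83.40 dB).
To meet 89.8 dB overall, the treated shot-blast cabinet may contribute at most 10^(89.8/10) − 2.189e+08 = 7.361e+08, i.e. 88.67 dB.
So the shot-blast cabinet must be reduced from 92.2 to 88.67 dB: IL = 3.53 dB.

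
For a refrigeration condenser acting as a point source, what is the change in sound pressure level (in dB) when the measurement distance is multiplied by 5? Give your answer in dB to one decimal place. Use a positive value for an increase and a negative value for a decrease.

Point-source spreading: ΔL = −20·log₁₀(r₂/r₁).
ΔL = −20·log₁₀(5) = -13.98 dB.

-14.0 dB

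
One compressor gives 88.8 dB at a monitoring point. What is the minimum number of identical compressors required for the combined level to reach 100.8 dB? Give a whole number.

Need L₁ + 10·log₁₀ N ≥ 100.8, i.e. log₁₀ N ≥ 1.20.
N ≥ 10^(12.0/10) = 15.849, so N = 16.

16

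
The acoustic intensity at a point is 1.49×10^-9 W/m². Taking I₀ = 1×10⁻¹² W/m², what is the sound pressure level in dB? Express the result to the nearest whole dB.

L = 10·log₁₀(I/I₀) = 10·log₁₀(1.49×10^-9/10⁻¹²) = 10·log₁₀(1.49×10^3).
L = 10·(0.1732 + 3) = 31.73 dB.

32 dB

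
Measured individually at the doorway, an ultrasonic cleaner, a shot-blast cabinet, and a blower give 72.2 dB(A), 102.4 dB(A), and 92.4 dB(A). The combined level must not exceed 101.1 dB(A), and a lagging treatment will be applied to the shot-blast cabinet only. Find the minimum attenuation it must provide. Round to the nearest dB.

2 dB

Everything except the shot-blast cabinet sums to 10^(72.2/10) + 10^(92.4/10) = 1.754e+09 in linear terms, 92.44 dB(A).
To meet 101.1 dB(A) overall, the treated shot-blast cabinet may contribute at most 10^(101.1/10) − 1.754e+09 = 1.113e+10, i.e. 100.46 dB(A).
So the shot-blast cabinet must be reduced from 102.4 to 100.46 dB(A): IL = 1.94 dB.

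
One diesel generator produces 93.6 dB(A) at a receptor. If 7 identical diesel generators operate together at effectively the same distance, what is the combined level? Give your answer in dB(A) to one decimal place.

L_total = L₁ + 10·log₁₀ N for N identical incoherent sources.
L_total = 93.6 + 10·log₁₀(7) = 93.6 + 8.451 = 102.05 dB(A).

102.1 dB(A)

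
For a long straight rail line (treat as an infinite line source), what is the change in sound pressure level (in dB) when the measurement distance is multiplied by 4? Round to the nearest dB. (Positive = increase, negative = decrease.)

-6 dB

With cylindrical spreading the level changes by −10·log₁₀(r₂/r₁).
ΔL = −10·log₁₀(4) = -6.02 dB.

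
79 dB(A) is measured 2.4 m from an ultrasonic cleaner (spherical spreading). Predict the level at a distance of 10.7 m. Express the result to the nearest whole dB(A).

66 dB(A)

For a point source, L₂ = L₁ − 20·log₁₀(r₂/r₁).
L₂ = 79 − 20·log₁₀(10.7/2.4) = 79 − 12.983 = 66.02 dB(A).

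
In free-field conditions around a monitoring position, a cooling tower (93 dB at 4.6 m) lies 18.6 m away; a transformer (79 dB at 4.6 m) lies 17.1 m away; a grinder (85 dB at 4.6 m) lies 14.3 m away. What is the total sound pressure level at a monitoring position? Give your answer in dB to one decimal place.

82.1 dB

Apply inverse-square spreading to bring every level to the receiver, then sum 10^(L/10).
cooling tower: 93 − 20·log₁₀(18.6/4.6) = 93 − 12.14 = 80.86 dB.
transformer: 79 − 20·log₁₀(17.1/4.6) = 79 − 11.40 = 67.60 dB.
grinder: 85 − 20·log₁₀(14.3/4.6) = 85 − 9.85 = 75.15 dB.
Σ 10^(L/10) = 1.605e+08 → L_total = 10·log₁₀(1.605e+08) = 82.05 dB.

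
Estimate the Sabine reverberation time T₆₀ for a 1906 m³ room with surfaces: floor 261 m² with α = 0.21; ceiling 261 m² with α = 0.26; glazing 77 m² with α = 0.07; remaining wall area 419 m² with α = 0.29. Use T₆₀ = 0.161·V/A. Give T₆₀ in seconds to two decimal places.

A = Σ Sᵢαᵢ = 261·0.21 + 261·0.26 + 77·0.07 + 419·0.29 = 249.57 m².
T₆₀ = 0.161·V/A = 0.161·1906/249.57 = 1.230 s.

1.23 s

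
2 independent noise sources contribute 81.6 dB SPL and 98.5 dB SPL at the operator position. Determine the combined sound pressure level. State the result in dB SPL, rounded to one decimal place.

98.6 dB SPL

For uncorrelated sources the intensities add, so convert each level to linear form, sum, and take 10·log₁₀ of the total.
Σ 10^(L/10) = 10^(81.6/10) + 10^(98.5/10) = 7.224e+09.
L_total = 10·log₁₀(7.224e+09) = 98.59 dB SPL.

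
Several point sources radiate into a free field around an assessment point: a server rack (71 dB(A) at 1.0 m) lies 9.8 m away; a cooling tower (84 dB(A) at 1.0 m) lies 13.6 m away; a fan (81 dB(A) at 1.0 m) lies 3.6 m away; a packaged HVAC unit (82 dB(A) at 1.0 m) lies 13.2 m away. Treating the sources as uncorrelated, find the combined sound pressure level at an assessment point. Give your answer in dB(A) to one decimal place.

Apply inverse-square spreading to bring every level to the receiver, then sum 10^(L/10).
server rack: 71 − 20·log₁₀(9.8/1.0) = 71 − 19.82 = 51.18 dB(A).
cooling tower: 84 − 20·log₁₀(13.6/1.0) = 84 − 22.67 = 61.33 dB(A).
fan: 81 − 20·log₁₀(3.6/1.0) = 81 − 11.13 = 69.87 dB(A).
packaged HVAC unit: 82 − 20·log₁₀(13.2/1.0) = 82 − 22.41 = 59.59 dB(A).
Σ 10^(L/10) = 1.211e+07 → L_total = 10·log₁₀(1.211e+07) = 70.83 dB(A).

70.8 dB(A)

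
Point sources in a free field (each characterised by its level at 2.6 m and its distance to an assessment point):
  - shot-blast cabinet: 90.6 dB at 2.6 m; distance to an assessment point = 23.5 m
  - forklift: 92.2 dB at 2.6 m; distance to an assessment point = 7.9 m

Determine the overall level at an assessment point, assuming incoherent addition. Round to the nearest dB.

83 dB

Propagate each source to the receiver with L = L_ref − 20·log₁₀(r/r_ref), then add intensities.
shot-blast cabinet: 90.6 − 20·log₁₀(23.5/2.6) = 90.6 − 19.12 = 71.48 dB.
forklift: 92.2 − 20·log₁₀(7.9/2.6) = 92.2 − 9.65 = 82.55 dB.
Σ 10^(L/10) = 1.938e+08 → L_total = 10·log₁₀(1.938e+08) = 82.87 dB.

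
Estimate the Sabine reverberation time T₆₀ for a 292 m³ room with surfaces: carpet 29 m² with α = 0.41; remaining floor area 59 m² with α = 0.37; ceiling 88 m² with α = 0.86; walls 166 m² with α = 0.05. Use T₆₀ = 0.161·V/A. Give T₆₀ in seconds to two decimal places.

Total absorption A = 29·0.41 + 59·0.37 + 88·0.86 + 166·0.05 = 117.70 m² sabins.
T₆₀ = 0.161 × 292 / 117.70 = 0.399 s.

0.40 s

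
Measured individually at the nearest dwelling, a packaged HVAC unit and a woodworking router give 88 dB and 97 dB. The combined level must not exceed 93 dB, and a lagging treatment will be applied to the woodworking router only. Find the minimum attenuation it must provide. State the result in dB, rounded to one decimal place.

5.7 dB

Fixed contribution from the other source: Σ 10^(L/10) = 10^(88/10) = 6.310e+08 (88.00 dB).
To meet 93 dB overall, the treated woodworking router may contribute at most 10^(93/10) − 6.310e+08 = 1.364e+09, i.e. 91.35 dB.
Required insertion loss = 97 − 91.35 = 5.65 dB.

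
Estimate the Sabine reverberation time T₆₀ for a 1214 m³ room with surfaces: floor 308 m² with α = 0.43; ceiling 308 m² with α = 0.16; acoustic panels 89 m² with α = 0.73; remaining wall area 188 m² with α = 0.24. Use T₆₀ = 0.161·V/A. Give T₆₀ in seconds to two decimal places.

Total absorption A = 308·0.43 + 308·0.16 + 89·0.73 + 188·0.24 = 291.81 m² sabins.
T₆₀ = 0.161·V/A = 0.161·1214/291.81 = 0.670 s.

0.67 s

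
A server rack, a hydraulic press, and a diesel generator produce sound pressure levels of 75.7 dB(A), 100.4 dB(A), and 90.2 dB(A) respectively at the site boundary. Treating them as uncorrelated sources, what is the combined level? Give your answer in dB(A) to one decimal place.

100.8 dB(A)

For uncorrelated sources the intensities add, so convert each level to linear form, sum, and take 10·log₁₀ of the total.
Σ 10^(L/10) = 10^(75.7/10) + 10^(100.4/10) + 10^(90.2/10) = 1.205e+10.
L_total = 10·log₁₀(1.205e+10) = 100.81 dB(A).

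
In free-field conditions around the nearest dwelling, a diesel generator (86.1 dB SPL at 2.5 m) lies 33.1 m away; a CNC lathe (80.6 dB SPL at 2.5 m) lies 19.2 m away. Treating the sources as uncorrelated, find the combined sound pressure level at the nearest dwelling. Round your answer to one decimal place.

First find each source's level at the receiver (point-source: −20·log₁₀(r/r_ref)), then combine on an intensity basis.
diesel generator: 86.1 − 20·log₁₀(33.1/2.5) = 86.1 − 22.44 = 63.66 dB SPL.
CNC lathe: 80.6 − 20·log₁₀(19.2/2.5) = 80.6 − 17.71 = 62.89 dB SPL.
Σ 10^(L/10) = 4.271e+06 → L_total = 10·log₁₀(4.271e+06) = 66.30 dB SPL.

66.3 dB SPL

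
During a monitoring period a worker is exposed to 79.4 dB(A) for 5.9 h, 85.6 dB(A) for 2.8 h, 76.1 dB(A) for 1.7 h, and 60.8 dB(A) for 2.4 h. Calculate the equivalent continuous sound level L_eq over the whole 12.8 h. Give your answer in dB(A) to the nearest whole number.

L_eq = 10·log₁₀[(1/T)·Σ tᵢ·10^(Lᵢ/10)] with T = 12.8 h.
Σ tᵢ·10^(Lᵢ/10) = 5.9·10^(79.4/10) + 2.8·10^(85.6/10) + 1.7·10^(76.1/10) + 2.4·10^(60.8/10) = 1.603e+09.
L_eq = 10·log₁₀(1.603e+09/12.8) = 80.98 dB(A).

81 dB(A)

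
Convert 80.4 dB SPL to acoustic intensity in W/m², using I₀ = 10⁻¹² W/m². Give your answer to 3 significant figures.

0.000110 W/m²

I = I₀·10^(L/10) = 10⁻¹² × 10^(80.4/10) = 10^(-3.960).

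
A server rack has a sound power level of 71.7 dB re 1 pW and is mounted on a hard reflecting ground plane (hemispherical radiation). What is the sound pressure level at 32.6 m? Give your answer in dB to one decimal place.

33.5 dB

Free-field hemispherical radiation: L_p = L_w − 10·log₁₀(2π·r²), r = 32.6 m.
2π·r² = 6678 m², 10·log₁₀ of that is 38.246 dB.
L_p = 71.7 − 38.246 = 33.45 dB.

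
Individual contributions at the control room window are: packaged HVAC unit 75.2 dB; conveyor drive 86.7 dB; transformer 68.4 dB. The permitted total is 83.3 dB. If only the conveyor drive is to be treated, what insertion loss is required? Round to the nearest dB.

Everything except the conveyor drive sums to 10^(75.2/10) + 10^(68.4/10) = 4.003e+07 in linear terms, 76.02 dB.
The limit corresponds to 10^(83.3/10) = 2.138e+08; subtracting the fixed part leaves 1.738e+08 for the conveyor drive, i.e. 82.40 dB.
So the conveyor drive must be reduced from 86.7 to 82.40 dB: IL = 4.30 dB.

4 dB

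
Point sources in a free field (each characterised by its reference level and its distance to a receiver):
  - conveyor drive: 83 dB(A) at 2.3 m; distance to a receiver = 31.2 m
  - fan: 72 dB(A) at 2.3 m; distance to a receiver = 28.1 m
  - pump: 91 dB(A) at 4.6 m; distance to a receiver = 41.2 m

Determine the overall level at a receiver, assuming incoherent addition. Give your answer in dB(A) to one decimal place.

Propagate each source to the receiver with L = L_ref − 20·log₁₀(r/r_ref), then add intensities.
conveyor drive: 83 − 20·log₁₀(31.2/2.3) = 83 − 22.65 = 60.35 dB(A).
fan: 72 − 20·log₁₀(28.1/2.3) = 72 − 21.74 = 50.26 dB(A).
pump: 91 − 20·log₁₀(41.2/4.6) = 91 − 19.04 = 71.96 dB(A).
Σ 10^(L/10) = 1.688e+07 → L_total = 10·log₁₀(1.688e+07) = 72.27 dB(A).

72.3 dB(A)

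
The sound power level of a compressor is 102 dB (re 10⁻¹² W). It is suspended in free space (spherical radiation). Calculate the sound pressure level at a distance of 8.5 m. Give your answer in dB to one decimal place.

The power spreads over a sphere of area 4π·r², so L_p = L_w − 10·log₁₀(4π·r²).
4π·r² = 907.9 m², 10·log₁₀ of that is 29.580 dB.
L_p = 102 − 29.580 = 72.42 dB.

72.4 dB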